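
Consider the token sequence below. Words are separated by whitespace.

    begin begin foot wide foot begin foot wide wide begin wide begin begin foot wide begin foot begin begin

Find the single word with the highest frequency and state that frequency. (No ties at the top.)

Unigram frequencies (highest first):
  begin: 9
  foot: 5
  wide: 5

"begin", 9 times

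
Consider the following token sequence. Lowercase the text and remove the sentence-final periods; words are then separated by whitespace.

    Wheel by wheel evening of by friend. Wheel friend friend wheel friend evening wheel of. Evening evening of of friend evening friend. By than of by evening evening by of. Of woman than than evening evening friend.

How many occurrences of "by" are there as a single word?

Scanning the 37 tokens for "by":
  position 2: by
  position 6: by
  position 23: by
  position 26: by
  position 29: by

5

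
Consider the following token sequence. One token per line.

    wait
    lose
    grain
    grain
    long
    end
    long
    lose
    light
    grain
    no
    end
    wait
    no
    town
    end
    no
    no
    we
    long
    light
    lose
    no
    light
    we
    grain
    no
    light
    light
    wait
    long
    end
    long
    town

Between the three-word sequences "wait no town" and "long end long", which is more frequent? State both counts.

"long end long" (2 vs 1)

"wait no town": 1 occurrence
"long end long": 2 occurrences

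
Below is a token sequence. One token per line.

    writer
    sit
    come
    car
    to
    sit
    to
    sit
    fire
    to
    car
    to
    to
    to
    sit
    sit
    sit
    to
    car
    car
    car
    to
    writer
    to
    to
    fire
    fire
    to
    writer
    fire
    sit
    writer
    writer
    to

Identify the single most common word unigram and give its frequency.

Unigram frequencies (highest first):
  to: 12
  sit: 7
  writer: 5
  car: 5
  fire: 4
  come: 1

"to", 12 times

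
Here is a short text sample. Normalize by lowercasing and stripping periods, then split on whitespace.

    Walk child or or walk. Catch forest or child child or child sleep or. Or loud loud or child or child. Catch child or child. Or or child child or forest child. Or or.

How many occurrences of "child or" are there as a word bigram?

7

Scanning the 33 overlapping bigram windows for "child or":
  position 2–3: child or
  position 10–11: child or
  position 19–20: child or
  position 23–24: child or
  position 25–26: child or
  position 29–30: child or
  position 32–33: child or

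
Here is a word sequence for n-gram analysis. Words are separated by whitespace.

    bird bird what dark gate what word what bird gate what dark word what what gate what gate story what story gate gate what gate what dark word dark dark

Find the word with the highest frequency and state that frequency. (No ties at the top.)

Unigram frequencies (highest first):
  what: 10
  gate: 7
  dark: 5
  bird: 3
  word: 3
  story: 2

"what", 10 times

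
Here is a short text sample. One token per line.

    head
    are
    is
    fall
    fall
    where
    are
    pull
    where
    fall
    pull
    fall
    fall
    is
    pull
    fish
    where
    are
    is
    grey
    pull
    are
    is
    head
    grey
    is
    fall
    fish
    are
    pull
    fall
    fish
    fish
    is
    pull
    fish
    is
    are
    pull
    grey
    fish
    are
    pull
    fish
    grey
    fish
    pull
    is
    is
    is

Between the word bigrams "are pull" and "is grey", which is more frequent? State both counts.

"are pull" (4 vs 1)

"are pull": 4 occurrences
"is grey": 1 occurrence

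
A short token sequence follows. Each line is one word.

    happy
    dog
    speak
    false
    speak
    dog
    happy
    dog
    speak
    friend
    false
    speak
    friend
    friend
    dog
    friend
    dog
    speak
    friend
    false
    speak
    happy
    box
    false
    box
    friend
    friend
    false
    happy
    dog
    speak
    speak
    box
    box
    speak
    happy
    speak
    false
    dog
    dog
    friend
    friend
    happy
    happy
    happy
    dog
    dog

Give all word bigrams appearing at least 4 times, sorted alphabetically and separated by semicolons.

dog speak; happy dog

Bigram counts meeting the condition (at least 4 times):
  dog speak: 4
  happy dog: 4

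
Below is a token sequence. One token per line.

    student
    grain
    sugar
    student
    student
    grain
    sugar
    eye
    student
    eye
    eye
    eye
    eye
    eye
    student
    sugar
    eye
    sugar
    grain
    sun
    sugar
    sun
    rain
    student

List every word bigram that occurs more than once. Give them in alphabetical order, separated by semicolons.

eye eye; eye student; grain sugar; student grain; sugar eye

Bigram counts meeting the condition (more than once):
  eye eye: 4
  eye student: 2
  grain sugar: 2
  student grain: 2
  sugar eye: 2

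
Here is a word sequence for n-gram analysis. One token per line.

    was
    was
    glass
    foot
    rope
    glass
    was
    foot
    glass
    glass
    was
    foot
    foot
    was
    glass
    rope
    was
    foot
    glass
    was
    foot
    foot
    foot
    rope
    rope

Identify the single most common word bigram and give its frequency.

"was foot", 4 times

Bigram frequencies (highest first):
  was foot: 4
  glass was: 3
  foot foot: 3
  was glass: 2
  foot rope: 2
  foot glass: 2
  … (8 more, each ≤ 1)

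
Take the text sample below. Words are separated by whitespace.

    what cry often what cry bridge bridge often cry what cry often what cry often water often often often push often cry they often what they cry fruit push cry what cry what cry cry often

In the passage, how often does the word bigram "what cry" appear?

Scanning the 35 overlapping bigram windows for "what cry":
  position 1–2: what cry
  position 4–5: what cry
  position 10–11: what cry
  position 13–14: what cry
  position 31–32: what cry
  position 33–34: what cry

6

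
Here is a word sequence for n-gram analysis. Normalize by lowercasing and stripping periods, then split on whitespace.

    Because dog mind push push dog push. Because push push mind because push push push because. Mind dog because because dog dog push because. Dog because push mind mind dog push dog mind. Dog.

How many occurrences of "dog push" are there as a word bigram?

Scanning the 33 overlapping bigram windows for "dog push":
  position 6–7: dog push
  position 22–23: dog push
  position 30–31: dog push

3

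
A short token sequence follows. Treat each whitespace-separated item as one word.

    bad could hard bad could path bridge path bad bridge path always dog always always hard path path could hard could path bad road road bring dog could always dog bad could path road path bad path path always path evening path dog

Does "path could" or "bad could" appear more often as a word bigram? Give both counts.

"bad could" (3 vs 1)

"path could": 1 occurrence
"bad could": 3 occurrences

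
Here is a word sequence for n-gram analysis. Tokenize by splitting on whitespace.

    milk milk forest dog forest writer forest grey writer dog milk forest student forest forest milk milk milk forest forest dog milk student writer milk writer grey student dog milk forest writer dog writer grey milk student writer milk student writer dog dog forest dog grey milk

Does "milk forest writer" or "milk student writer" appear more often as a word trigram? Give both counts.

"milk student writer" (3 vs 1)

"milk forest writer": 1 occurrence
"milk student writer": 3 occurrences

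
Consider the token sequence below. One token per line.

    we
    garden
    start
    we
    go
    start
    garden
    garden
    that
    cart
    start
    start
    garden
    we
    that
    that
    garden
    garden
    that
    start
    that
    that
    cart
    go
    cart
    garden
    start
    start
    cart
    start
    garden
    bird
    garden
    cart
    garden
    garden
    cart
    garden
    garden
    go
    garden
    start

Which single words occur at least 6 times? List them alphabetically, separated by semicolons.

cart; garden; start; that

Unigram counts meeting the condition (at least 6 times):
  cart: 6
  garden: 14
  start: 9
  that: 6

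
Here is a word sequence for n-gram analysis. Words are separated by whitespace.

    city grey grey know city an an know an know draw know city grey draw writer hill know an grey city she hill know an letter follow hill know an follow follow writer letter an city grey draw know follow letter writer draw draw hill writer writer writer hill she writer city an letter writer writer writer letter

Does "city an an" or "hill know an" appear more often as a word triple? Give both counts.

"hill know an" (3 vs 1)

"city an an": 1 occurrence
"hill know an": 3 occurrences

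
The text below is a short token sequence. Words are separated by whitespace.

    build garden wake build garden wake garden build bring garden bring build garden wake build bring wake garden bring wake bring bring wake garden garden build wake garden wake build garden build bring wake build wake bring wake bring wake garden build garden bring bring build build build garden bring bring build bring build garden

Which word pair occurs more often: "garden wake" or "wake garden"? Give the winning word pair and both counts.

"wake garden" (5 vs 4)

"garden wake": 4 occurrences
"wake garden": 5 occurrences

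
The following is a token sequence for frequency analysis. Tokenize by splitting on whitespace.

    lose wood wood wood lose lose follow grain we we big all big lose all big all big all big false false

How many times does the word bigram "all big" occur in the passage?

Scanning the 21 overlapping bigram windows for "all big":
  position 12–13: all big
  position 15–16: all big
  position 17–18: all big
  position 19–20: all big

4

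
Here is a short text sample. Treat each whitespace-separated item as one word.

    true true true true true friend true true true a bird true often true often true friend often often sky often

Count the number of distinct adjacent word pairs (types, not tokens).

21 tokens → 20 bigram windows in total.
Repeated bigrams (each contributes count−1 duplicates):
  true true: 6
  often true: 2
  true friend: 2
  true often: 2
8 duplicate windows → 20 − 8 = 12 distinct.

12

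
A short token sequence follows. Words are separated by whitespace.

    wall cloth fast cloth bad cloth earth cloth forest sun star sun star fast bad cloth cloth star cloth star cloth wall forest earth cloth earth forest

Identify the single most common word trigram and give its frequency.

"cloth star cloth", 2 times

Trigram frequencies (highest first):
  cloth star cloth: 2
  wall cloth fast: 1
  cloth fast cloth: 1
  fast cloth bad: 1
  cloth bad cloth: 1
  bad cloth earth: 1
  … (18 more, each ≤ 1)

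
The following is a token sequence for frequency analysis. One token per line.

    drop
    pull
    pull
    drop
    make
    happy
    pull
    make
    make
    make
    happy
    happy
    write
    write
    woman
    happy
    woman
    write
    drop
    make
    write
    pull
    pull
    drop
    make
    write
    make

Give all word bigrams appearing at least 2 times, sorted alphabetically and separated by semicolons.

Bigram counts meeting the condition (at least 2 times):
  drop make: 3
  make happy: 2
  make make: 2
  make write: 2
  pull drop: 2
  pull pull: 2

drop make; make happy; make make; make write; pull drop; pull pull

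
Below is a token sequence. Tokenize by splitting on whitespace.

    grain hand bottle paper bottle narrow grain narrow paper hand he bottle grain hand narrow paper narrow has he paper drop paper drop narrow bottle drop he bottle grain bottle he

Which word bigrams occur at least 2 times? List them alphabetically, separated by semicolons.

bottle grain; grain hand; he bottle; narrow paper; paper drop

Bigram counts meeting the condition (at least 2 times):
  bottle grain: 2
  grain hand: 2
  he bottle: 2
  narrow paper: 2
  paper drop: 2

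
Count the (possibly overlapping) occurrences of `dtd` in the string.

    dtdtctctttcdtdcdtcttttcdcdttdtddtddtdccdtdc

Sliding a length-3 window over the 43 characters (41 positions):
  position 1–3: dtd
  position 12–14: dtd
  position 29–31: dtd
  position 32–34: dtd
  position 35–37: dtd
  position 40–42: dtd

6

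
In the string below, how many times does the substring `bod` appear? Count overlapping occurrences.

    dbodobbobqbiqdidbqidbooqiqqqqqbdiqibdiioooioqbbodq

2

Sliding a length-3 window over the 50 characters (48 positions):
  position 2–4: bod
  position 47–49: bod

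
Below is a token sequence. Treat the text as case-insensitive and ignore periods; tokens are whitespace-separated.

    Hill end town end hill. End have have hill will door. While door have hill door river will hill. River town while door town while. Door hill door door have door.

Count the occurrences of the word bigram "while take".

0

Scanning the 30 overlapping bigram windows for "while take":
  (none found)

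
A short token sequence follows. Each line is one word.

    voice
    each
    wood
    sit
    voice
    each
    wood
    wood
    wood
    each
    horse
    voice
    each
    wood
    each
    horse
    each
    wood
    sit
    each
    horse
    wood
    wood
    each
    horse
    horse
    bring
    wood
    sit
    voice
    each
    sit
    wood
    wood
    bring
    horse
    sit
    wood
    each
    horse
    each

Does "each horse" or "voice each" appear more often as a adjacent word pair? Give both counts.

"each horse": 5 occurrences
"voice each": 4 occurrences

"each horse" (5 vs 4)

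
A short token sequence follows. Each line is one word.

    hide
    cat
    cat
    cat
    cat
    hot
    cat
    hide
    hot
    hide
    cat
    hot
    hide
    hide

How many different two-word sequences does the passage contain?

14 tokens → 13 bigram windows in total.
Repeated bigrams (each contributes count−1 duplicates):
  cat cat: 3
  cat hot: 2
  hide cat: 2
  hot hide: 2
5 duplicate windows → 13 − 5 = 8 distinct.

8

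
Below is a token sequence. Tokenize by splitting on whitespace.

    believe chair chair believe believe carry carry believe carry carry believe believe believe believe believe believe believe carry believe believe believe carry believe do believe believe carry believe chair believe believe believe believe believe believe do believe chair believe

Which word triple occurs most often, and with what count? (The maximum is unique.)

Trigram frequencies (highest first):
  believe believe believe: 10
  believe believe carry: 4
  believe carry believe: 3
  chair believe believe: 2
  believe carry carry: 2
  carry carry believe: 2
  … (11 more, each ≤ 2)

"believe believe believe", 10 times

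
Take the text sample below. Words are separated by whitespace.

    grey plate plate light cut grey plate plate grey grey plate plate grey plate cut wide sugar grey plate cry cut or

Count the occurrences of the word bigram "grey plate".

5

Scanning the 21 overlapping bigram windows for "grey plate":
  position 1–2: grey plate
  position 6–7: grey plate
  position 10–11: grey plate
  position 13–14: grey plate
  position 18–19: grey plate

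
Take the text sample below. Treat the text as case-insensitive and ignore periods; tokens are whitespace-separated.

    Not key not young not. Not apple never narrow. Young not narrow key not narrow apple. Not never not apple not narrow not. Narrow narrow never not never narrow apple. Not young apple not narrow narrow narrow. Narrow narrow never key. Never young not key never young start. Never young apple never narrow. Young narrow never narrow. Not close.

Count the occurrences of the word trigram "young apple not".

Scanning the 57 overlapping trigram windows for "young apple not":
  position 32–34: young apple not

1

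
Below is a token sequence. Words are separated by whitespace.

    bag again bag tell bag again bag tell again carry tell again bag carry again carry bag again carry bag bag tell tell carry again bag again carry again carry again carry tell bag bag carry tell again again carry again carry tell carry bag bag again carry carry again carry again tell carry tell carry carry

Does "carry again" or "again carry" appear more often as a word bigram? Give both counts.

"again carry" (10 vs 7)

"carry again": 7 occurrences
"again carry": 10 occurrences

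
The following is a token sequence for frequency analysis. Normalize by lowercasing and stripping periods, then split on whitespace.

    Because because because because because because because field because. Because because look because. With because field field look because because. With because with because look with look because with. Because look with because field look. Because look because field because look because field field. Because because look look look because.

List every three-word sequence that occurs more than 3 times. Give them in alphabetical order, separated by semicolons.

because because because; because with because

Trigram counts meeting the condition (more than 3 times):
  because because because: 6
  because with because: 4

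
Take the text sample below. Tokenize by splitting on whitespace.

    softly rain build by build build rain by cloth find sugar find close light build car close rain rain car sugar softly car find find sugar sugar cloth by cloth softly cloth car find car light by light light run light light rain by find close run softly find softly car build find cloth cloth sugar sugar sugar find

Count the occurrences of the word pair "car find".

2

Scanning the 58 overlapping bigram windows for "car find":
  position 23–24: car find
  position 33–34: car find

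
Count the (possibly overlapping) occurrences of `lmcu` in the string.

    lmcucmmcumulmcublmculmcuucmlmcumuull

5

Sliding a length-4 window over the 36 characters (33 positions):
  position 1–4: lmcu
  position 12–15: lmcu
  position 17–20: lmcu
  position 21–24: lmcu
  position 28–31: lmcu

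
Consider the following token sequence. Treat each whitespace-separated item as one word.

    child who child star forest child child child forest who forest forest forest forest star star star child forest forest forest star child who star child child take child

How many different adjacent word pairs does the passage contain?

29 tokens → 28 bigram windows in total.
Repeated bigrams (each contributes count−1 duplicates):
  forest forest: 5
  child child: 3
  star child: 3
  child forest: 2
  child who: 2
  forest star: 2
  star star: 2
12 duplicate windows → 28 − 12 = 16 distinct.

16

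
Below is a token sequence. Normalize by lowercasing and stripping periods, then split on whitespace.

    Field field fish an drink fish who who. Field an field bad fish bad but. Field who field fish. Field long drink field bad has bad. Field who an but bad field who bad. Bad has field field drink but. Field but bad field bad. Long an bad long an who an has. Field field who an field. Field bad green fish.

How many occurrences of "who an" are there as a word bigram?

Scanning the 61 overlapping bigram windows for "who an":
  position 28–29: who an
  position 51–52: who an
  position 56–57: who an

3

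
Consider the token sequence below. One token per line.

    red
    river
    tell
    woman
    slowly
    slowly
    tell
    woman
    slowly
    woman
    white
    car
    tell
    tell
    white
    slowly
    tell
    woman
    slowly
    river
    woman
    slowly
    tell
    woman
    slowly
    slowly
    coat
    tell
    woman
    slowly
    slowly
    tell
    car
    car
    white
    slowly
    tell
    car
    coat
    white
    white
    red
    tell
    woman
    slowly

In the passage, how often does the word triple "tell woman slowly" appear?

6

Scanning the 43 overlapping trigram windows for "tell woman slowly":
  position 3–5: tell woman slowly
  position 7–9: tell woman slowly
  position 17–19: tell woman slowly
  position 23–25: tell woman slowly
  position 28–30: tell woman slowly
  position 43–45: tell woman slowly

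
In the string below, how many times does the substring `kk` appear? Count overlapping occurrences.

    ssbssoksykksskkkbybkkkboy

5

Sliding a length-2 window over the 25 characters (24 positions):
  position 10–11: kk
  position 14–15: kk
  position 15–16: kk
  position 20–21: kk
  position 21–22: kk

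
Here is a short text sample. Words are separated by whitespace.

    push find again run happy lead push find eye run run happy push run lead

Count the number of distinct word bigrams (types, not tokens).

15 tokens → 14 bigram windows in total.
Repeated bigrams (each contributes count−1 duplicates):
  push find: 2
  run happy: 2
2 duplicate windows → 14 − 2 = 12 distinct.

12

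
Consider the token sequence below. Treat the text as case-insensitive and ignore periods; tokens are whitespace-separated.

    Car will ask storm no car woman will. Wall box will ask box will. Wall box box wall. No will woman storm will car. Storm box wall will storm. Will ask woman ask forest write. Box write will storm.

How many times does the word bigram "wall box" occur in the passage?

Scanning the 38 overlapping bigram windows for "wall box":
  position 9–10: wall box
  position 15–16: wall box

2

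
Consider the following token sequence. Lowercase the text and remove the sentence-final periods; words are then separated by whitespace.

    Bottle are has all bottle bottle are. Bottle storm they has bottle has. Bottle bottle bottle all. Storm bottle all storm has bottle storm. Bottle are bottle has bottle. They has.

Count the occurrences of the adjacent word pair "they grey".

0

Scanning the 30 overlapping bigram windows for "they grey":
  (none found)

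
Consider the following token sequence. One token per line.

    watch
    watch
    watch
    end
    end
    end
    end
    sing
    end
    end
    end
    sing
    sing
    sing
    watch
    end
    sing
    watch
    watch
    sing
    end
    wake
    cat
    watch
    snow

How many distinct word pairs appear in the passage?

25 tokens → 24 bigram windows in total.
Repeated bigrams (each contributes count−1 duplicates):
  end end: 5
  end sing: 3
  watch watch: 3
  sing end: 2
  sing sing: 2
  sing watch: 2
  watch end: 2
12 duplicate windows → 24 − 12 = 12 distinct.

12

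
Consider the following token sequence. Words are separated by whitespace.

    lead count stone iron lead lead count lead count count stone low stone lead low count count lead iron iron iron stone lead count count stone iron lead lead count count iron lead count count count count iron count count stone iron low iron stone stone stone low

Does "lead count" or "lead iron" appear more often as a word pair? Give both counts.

"lead count": 6 occurrences
"lead iron": 1 occurrence

"lead count" (6 vs 1)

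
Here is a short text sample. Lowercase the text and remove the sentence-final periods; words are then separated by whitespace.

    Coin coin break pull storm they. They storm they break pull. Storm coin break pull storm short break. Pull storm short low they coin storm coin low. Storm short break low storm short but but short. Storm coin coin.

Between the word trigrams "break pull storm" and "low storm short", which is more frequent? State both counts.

"break pull storm" (4 vs 2)

"break pull storm": 4 occurrences
"low storm short": 2 occurrences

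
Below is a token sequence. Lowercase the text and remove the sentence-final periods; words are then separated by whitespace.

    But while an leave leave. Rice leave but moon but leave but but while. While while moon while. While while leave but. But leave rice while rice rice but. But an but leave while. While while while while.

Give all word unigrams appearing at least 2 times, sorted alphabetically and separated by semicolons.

Unigram counts meeting the condition (at least 2 times):
  an: 2
  but: 10
  leave: 7
  moon: 2
  rice: 4
  while: 13

an; but; leave; moon; rice; while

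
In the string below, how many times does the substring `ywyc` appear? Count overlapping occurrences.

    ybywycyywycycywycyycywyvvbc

Sliding a length-4 window over the 27 characters (24 positions):
  position 3–6: ywyc
  position 8–11: ywyc
  position 14–17: ywyc

3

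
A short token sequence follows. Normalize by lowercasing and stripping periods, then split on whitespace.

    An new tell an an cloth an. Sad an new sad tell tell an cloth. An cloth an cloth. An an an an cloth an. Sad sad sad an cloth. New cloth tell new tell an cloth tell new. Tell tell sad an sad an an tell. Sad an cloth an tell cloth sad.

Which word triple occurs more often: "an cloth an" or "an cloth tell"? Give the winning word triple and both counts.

"an cloth an" (6 vs 1)

"an cloth an": 6 occurrences
"an cloth tell": 1 occurrence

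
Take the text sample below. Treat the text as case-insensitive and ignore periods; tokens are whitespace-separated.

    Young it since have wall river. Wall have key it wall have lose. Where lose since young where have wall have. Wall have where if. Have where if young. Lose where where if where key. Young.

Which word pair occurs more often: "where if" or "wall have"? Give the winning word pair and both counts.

"wall have" (4 vs 3)

"where if": 3 occurrences
"wall have": 4 occurrences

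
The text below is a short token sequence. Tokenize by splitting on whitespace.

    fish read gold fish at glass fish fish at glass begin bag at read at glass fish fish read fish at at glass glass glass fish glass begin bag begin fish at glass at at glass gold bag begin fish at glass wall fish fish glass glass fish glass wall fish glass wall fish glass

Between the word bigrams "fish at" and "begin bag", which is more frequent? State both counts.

"fish at" (5 vs 2)

"fish at": 5 occurrences
"begin bag": 2 occurrences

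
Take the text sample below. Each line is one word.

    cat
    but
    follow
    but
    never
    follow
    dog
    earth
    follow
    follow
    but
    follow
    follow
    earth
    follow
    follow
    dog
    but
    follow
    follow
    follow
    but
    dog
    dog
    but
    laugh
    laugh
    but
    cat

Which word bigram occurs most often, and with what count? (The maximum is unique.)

Bigram frequencies (highest first):
  follow follow: 5
  but follow: 3
  follow but: 3
  follow dog: 2
  earth follow: 2
  dog but: 2
  … (11 more, each ≤ 1)

"follow follow", 5 times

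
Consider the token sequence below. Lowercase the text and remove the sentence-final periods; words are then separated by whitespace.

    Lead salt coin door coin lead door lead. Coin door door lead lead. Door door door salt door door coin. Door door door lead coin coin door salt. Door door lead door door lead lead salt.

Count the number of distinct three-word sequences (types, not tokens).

36 tokens → 34 trigram windows in total.
Repeated trigrams (each contributes count−1 duplicates):
  door door lead: 4
  coin door door: 2
  door door door: 2
  door lead coin: 2
  door lead lead: 2
  door salt door: 2
  lead door door: 2
  salt door door: 2
10 duplicate windows → 34 − 10 = 24 distinct.

24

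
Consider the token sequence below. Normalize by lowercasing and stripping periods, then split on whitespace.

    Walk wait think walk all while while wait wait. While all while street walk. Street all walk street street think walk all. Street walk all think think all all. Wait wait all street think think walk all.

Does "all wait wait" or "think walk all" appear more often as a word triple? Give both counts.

"think walk all" (3 vs 1)

"all wait wait": 1 occurrence
"think walk all": 3 occurrences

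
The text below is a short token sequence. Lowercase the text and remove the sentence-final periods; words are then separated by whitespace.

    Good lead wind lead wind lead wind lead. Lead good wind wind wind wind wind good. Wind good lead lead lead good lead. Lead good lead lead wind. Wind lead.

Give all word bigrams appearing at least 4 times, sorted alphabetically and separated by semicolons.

good lead; lead lead; lead wind; wind lead; wind wind

Bigram counts meeting the condition (at least 4 times):
  good lead: 4
  lead lead: 5
  lead wind: 4
  wind lead: 4
  wind wind: 5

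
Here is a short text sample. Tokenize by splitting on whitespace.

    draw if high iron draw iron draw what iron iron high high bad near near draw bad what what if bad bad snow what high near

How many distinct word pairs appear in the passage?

26 tokens → 25 bigram windows in total.
Repeated bigrams (each contributes count−1 duplicates):
  iron draw: 2
1 duplicate windows → 25 − 1 = 24 distinct.

24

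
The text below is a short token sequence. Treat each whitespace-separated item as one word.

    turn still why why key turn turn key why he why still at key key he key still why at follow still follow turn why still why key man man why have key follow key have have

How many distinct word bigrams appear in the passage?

32

37 tokens → 36 bigram windows in total.
Repeated bigrams (each contributes count−1 duplicates):
  still why: 3
  why key: 2
  why still: 2
4 duplicate windows → 36 − 4 = 32 distinct.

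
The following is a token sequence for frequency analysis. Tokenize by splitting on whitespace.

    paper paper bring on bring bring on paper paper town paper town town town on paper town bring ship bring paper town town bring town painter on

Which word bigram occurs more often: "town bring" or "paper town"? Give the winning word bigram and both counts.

"paper town" (4 vs 2)

"town bring": 2 occurrences
"paper town": 4 occurrences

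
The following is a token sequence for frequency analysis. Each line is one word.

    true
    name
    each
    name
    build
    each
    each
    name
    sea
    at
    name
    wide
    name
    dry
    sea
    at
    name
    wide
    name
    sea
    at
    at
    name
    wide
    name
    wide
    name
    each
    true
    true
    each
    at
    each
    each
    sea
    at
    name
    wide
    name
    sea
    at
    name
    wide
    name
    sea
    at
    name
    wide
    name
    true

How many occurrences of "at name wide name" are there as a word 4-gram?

6

Scanning the 47 overlapping 4-gram windows for "at name wide name":
  position 10–13: at name wide name
  position 16–19: at name wide name
  position 22–25: at name wide name
  position 36–39: at name wide name
  position 41–44: at name wide name
  position 46–49: at name wide name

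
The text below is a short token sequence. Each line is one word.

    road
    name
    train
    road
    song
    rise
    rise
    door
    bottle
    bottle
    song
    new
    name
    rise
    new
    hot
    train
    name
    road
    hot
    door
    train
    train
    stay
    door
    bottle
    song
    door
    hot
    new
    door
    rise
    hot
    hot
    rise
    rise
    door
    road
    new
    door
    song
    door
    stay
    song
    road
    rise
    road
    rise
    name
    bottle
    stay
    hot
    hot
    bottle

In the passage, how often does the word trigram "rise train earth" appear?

0

Scanning the 52 overlapping trigram windows for "rise train earth":
  (none found)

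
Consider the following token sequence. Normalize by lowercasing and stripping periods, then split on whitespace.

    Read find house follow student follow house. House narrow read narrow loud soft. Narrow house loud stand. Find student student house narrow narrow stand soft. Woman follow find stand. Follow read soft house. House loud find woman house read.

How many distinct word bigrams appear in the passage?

35

39 tokens → 38 bigram windows in total.
Repeated bigrams (each contributes count−1 duplicates):
  house house: 2
  house loud: 2
  house narrow: 2
3 duplicate windows → 38 − 3 = 35 distinct.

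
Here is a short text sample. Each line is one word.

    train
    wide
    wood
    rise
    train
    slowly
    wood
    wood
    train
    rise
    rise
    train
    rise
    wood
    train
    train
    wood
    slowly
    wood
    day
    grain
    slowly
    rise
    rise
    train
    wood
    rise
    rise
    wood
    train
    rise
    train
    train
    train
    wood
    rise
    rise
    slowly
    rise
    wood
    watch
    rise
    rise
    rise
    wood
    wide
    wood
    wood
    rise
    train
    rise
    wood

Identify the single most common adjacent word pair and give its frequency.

Bigram frequencies (highest first):
  rise rise: 6
  rise train: 5
  rise wood: 5
  wood rise: 4
  train rise: 4
  wood train: 3
  … (16 more, each ≤ 3)

"rise rise", 6 times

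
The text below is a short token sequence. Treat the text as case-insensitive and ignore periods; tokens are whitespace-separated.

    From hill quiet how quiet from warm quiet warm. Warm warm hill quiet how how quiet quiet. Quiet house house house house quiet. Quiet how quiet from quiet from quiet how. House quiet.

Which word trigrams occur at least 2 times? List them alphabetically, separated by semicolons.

Trigram counts meeting the condition (at least 2 times):
  hill quiet how: 2
  house house house: 2
  how quiet from: 2
  quiet from quiet: 2
  quiet how quiet: 2

hill quiet how; house house house; how quiet from; quiet from quiet; quiet how quiet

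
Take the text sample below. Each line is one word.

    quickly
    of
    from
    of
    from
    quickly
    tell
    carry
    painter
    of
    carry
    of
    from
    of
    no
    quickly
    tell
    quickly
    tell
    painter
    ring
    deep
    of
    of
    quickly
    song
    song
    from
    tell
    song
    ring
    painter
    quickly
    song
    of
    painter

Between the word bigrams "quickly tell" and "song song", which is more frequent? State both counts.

"quickly tell" (3 vs 1)

"quickly tell": 3 occurrences
"song song": 1 occurrence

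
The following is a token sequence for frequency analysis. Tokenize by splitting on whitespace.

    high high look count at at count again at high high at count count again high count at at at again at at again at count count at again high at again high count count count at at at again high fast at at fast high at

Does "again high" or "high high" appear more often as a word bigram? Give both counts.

"again high": 4 occurrences
"high high": 2 occurrences

"again high" (4 vs 2)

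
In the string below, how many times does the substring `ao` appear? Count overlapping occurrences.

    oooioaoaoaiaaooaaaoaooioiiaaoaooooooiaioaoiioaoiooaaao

10

Sliding a length-2 window over the 54 characters (53 positions):
  position 6–7: ao
  position 8–9: ao
  position 13–14: ao
  position 18–19: ao
  position 20–21: ao
  position 28–29: ao
  position 30–31: ao
  position 41–42: ao
  position 46–47: ao
  position 53–54: ao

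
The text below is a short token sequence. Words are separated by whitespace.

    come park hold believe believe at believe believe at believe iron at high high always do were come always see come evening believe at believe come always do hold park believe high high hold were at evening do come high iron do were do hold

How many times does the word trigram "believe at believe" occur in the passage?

3

Scanning the 43 overlapping trigram windows for "believe at believe":
  position 5–7: believe at believe
  position 8–10: believe at believe
  position 23–25: believe at believe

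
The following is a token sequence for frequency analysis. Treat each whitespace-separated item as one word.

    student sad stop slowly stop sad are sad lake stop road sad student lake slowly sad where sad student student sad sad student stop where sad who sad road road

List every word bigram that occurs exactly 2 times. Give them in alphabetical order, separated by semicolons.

Bigram counts meeting the condition (exactly 2 times):
  student sad: 2
  where sad: 2

student sad; where sad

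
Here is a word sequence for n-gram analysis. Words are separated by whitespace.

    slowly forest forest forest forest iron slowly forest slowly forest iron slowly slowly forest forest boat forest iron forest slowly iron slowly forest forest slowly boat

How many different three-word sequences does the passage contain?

19

26 tokens → 24 trigram windows in total.
Repeated trigrams (each contributes count−1 duplicates):
  slowly forest forest: 3
  forest forest forest: 2
  forest iron slowly: 2
  iron slowly forest: 2
5 duplicate windows → 24 − 5 = 19 distinct.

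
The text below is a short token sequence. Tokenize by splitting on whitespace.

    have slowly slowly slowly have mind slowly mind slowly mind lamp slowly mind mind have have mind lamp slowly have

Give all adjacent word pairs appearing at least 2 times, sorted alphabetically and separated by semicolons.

have mind; lamp slowly; mind lamp; mind slowly; slowly have; slowly mind; slowly slowly

Bigram counts meeting the condition (at least 2 times):
  have mind: 2
  lamp slowly: 2
  mind lamp: 2
  mind slowly: 2
  slowly have: 2
  slowly mind: 3
  slowly slowly: 2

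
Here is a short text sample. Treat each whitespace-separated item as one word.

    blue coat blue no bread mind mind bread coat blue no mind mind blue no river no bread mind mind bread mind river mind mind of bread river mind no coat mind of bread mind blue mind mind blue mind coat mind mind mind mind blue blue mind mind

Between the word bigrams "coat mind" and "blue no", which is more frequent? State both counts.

"coat mind": 2 occurrences
"blue no": 3 occurrences

"blue no" (3 vs 2)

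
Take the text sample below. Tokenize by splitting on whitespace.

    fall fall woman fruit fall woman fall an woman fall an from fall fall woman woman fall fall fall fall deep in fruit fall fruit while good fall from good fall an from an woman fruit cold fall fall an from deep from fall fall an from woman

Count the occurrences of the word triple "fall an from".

Scanning the 46 overlapping trigram windows for "fall an from":
  position 10–12: fall an from
  position 31–33: fall an from
  position 39–41: fall an from
  position 45–47: fall an from

4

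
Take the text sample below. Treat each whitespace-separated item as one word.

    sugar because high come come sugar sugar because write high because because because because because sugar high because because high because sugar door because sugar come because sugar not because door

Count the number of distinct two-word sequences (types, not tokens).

31 tokens → 30 bigram windows in total.
Repeated bigrams (each contributes count−1 duplicates):
  because because: 5
  because sugar: 4
  high because: 3
  because high: 2
  sugar because: 2
11 duplicate windows → 30 − 11 = 19 distinct.

19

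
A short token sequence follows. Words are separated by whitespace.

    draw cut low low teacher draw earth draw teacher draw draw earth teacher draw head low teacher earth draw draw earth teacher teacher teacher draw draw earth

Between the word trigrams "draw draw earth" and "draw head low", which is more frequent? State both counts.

"draw draw earth" (3 vs 1)

"draw draw earth": 3 occurrences
"draw head low": 1 occurrence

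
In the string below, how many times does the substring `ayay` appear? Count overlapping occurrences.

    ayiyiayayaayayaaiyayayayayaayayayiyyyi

Sliding a length-4 window over the 38 characters (35 positions):
  position 6–9: ayay
  position 11–14: ayay
  position 19–22: ayay
  position 21–24: ayay
  position 23–26: ayay
  position 28–31: ayay
  position 30–33: ayay

7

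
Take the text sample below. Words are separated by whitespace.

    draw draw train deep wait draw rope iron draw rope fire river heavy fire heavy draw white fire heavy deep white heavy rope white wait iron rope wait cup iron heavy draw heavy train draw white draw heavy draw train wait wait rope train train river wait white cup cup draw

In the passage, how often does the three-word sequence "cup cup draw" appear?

1

Scanning the 49 overlapping trigram windows for "cup cup draw":
  position 49–51: cup cup draw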